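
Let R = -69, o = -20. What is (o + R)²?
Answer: 7921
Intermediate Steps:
(o + R)² = (-20 - 69)² = (-89)² = 7921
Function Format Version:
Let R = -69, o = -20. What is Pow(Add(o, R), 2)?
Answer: 7921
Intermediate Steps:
Pow(Add(o, R), 2) = Pow(Add(-20, -69), 2) = Pow(-89, 2) = 7921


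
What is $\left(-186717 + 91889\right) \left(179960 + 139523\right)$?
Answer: $-30295933924$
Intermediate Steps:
$\left(-186717 + 91889\right) \left(179960 + 139523\right) = \left(-94828\right) 319483 = -30295933924$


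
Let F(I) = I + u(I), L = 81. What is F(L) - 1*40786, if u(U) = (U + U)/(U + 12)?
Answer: -1261801/31 ≈ -40703.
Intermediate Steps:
u(U) = 2*U/(12 + U) (u(U) = (2*U)/(12 + U) = 2*U/(12 + U))
F(I) = I + 2*I/(12 + I)
F(L) - 1*40786 = 81*(14 + 81)/(12 + 81) - 1*40786 = 81*95/93 - 40786 = 81*(1/93)*95 - 40786 = 2565/31 - 40786 = -1261801/31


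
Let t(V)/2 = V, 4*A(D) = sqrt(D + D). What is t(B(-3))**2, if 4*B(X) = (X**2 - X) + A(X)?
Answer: (48 + I*sqrt(6))**2/64 ≈ 35.906 + 3.6742*I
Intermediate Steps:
A(D) = sqrt(2)*sqrt(D)/4 (A(D) = sqrt(D + D)/4 = sqrt(2*D)/4 = (sqrt(2)*sqrt(D))/4 = sqrt(2)*sqrt(D)/4)
B(X) = -X/4 + X**2/4 + sqrt(2)*sqrt(X)/16 (B(X) = ((X**2 - X) + sqrt(2)*sqrt(X)/4)/4 = (X**2 - X + sqrt(2)*sqrt(X)/4)/4 = -X/4 + X**2/4 + sqrt(2)*sqrt(X)/16)
t(V) = 2*V
t(B(-3))**2 = (2*(-1/4*(-3) + (1/4)*(-3)**2 + sqrt(2)*sqrt(-3)/16))**2 = (2*(3/4 + (1/4)*9 + sqrt(2)*(I*sqrt(3))/16))**2 = (2*(3/4 + 9/4 + I*sqrt(6)/16))**2 = (2*(3 + I*sqrt(6)/16))**2 = (6 + I*sqrt(6)/8)**2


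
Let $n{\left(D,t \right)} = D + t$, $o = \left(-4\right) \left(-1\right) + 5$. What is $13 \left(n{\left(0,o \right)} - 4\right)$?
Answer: $65$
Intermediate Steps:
$o = 9$ ($o = 4 + 5 = 9$)
$13 \left(n{\left(0,o \right)} - 4\right) = 13 \left(\left(0 + 9\right) - 4\right) = 13 \left(9 - 4\right) = 13 \cdot 5 = 65$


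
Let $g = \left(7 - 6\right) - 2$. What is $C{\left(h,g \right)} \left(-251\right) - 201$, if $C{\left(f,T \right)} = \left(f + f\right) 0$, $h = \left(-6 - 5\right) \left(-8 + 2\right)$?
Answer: $-201$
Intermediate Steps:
$g = -1$ ($g = 1 - 2 = -1$)
$h = 66$ ($h = \left(-11\right) \left(-6\right) = 66$)
$C{\left(f,T \right)} = 0$ ($C{\left(f,T \right)} = 2 f 0 = 0$)
$C{\left(h,g \right)} \left(-251\right) - 201 = 0 \left(-251\right) - 201 = 0 - 201 = -201$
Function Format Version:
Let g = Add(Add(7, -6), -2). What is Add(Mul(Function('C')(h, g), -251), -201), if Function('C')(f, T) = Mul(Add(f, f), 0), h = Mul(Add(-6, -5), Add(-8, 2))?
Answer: -201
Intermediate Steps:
g = -1 (g = Add(1, -2) = -1)
h = 66 (h = Mul(-11, -6) = 66)
Function('C')(f, T) = 0 (Function('C')(f, T) = Mul(Mul(2, f), 0) = 0)
Add(Mul(Function('C')(h, g), -251), -201) = Add(Mul(0, -251), -201) = Add(0, -201) = -201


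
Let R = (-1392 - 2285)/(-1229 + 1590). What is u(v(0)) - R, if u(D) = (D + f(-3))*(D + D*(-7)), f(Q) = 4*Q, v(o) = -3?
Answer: -93793/361 ≈ -259.81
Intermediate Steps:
R = -3677/361 ≈ -10.186
u(D) = -6*D*(-12 + D) (u(D) = (D + 4*(-3))*(D + D*(-7)) = (D - 12)*(D - 7*D) = (-12 + D)*(-6*D) = -6*D*(-12 + D))
u(v(0)) - R = 6*(-3)*(12 - 1*(-3)) - 1*(-3677/361) = 6*(-3)*(12 + 3) + 3677/361 = 6*(-3)*15 + 3677/361 = -270 + 3677/361 = -93793/361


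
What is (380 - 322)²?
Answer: 3364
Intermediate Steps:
(380 - 322)² = 58² = 3364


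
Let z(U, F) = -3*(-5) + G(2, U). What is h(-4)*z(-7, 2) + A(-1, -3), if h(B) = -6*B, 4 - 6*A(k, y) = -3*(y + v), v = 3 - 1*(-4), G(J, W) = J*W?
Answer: 80/3 ≈ 26.667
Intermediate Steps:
v = 7 (v = 3 + 4 = 7)
A(k, y) = 25/6 + y/2 (A(k, y) = ⅔ - (-1)*(y + 7)/2 = ⅔ - (-1)*(7 + y)/2 = ⅔ - (-21 - 3*y)/6 = ⅔ + (7/2 + y/2) = 25/6 + y/2)
z(U, F) = 15 + 2*U (z(U, F) = -3*(-5) + 2*U = 15 + 2*U)
h(-4)*z(-7, 2) + A(-1, -3) = (-6*(-4))*(15 + 2*(-7)) + (25/6 + (½)*(-3)) = 24*(15 - 14) + (25/6 - 3/2) = 24*1 + 8/3 = 24 + 8/3 = 80/3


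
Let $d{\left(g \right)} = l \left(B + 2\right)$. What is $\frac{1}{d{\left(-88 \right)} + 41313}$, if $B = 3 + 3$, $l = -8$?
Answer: $\frac{1}{41249} \approx 2.4243 \cdot 10^{-5}$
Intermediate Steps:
$B = 6$
$d{\left(g \right)} = -64$ ($d{\left(g \right)} = - 8 \left(6 + 2\right) = \left(-8\right) 8 = -64$)
$\frac{1}{d{\left(-88 \right)} + 41313} = \frac{1}{-64 + 41313} = \frac{1}{41249}$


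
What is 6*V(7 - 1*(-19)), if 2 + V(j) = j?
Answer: 144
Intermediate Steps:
V(j) = -2 + j
6*V(7 - 1*(-19)) = 6*(-2 + (7 - 1*(-19))) = 6*(-2 + (7 + 19)) = 6*(-2 + 26) = 6*24 = 144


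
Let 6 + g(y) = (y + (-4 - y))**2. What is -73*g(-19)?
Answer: -730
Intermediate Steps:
g(y) = 10 (g(y) = -6 + (y + (-4 - y))**2 = -6 + (-4)**2 = -6 + 16 = 10)
-73*g(-19) = -73*10 = -730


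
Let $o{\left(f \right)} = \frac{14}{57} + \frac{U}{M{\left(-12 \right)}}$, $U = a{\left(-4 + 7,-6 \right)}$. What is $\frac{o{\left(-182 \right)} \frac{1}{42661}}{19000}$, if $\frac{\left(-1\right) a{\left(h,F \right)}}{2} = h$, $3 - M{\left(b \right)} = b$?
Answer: $- \frac{11}{57752328750} \approx -1.9047 \cdot 10^{-10}$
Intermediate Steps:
$M{\left(b \right)} = 3 - b$
$a{\left(h,F \right)} = - 2 h$
$U = -6$ ($U = - 2 \left(-4 + 7\right) = \left(-2\right) 3 = -6$)
$o{\left(f \right)} = - \frac{44}{285}$ ($o{\left(f \right)} = \frac{14}{57} - \frac{6}{3 - -12} = 14 \cdot \frac{1}{57} - \frac{6}{3 + 12} = \frac{14}{57} - \frac{6}{15} = \frac{14}{57} - \frac{2}{5} = - \frac{44}{285}$)
$\frac{o{\left(-182 \right)} \frac{1}{42661}}{19000} = \frac{\left(- \frac{44}{285}\right) \frac{1}{42661}}{19000} = \left(- \frac{44}{285}\right) \frac{1}{42661} \cdot \frac{1}{19000} = \left(- \frac{44}{12158385}\right) \frac{1}{19000} = - \frac{11}{57752328750}$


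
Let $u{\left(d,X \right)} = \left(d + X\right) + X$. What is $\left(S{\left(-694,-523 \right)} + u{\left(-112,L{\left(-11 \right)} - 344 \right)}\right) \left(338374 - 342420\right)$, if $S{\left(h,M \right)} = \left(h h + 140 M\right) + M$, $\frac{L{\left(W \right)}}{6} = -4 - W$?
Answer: $-1647438142$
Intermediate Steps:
$L{\left(W \right)} = -24 - 6 W$ ($L{\left(W \right)} = 6 \left(-4 - W\right) = -24 - 6 W$)
$u{\left(d,X \right)} = d + 2 X$ ($u{\left(d,X \right)} = \left(X + d\right) + X = d + 2 X$)
$S{\left(h,M \right)} = h^{2} + 141 M$ ($S{\left(h,M \right)} = \left(h^{2} + 140 M\right) + M = h^{2} + 141 M$)
$\left(S{\left(-694,-523 \right)} + u{\left(-112,L{\left(-11 \right)} - 344 \right)}\right) \left(338374 - 342420\right) = \left(\left(\left(-694\right)^{2} + 141 \left(-523\right)\right) + \left(-112 + 2 \left(\left(-24 - -66\right) - 344\right)\right)\right) \left(338374 - 342420\right) = \left(\left(481636 - 73743\right) + \left(-112 + 2 \left(\left(-24 + 66\right) - 344\right)\right)\right) \left(-4046\right) = \left(407893 + \left(-112 + 2 \left(42 - 344\right)\right)\right) \left(-4046\right) = \left(407893 + \left(-112 + 2 \left(-302\right)\right)\right) \left(-4046\right) = \left(407893 - 716\right) \left(-4046\right) = 407177 \left(-4046\right) = -1647438142$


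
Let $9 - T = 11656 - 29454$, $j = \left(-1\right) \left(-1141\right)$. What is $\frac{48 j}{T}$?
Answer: $\frac{54768}{17807} \approx 3.0756$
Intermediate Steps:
$j = 1141$
$T = 17807$ ($T = 9 - \left(11656 - 29454\right) = 9 - -17798 = 9 + 17798 = 17807$)
$\frac{48 j}{T} = \frac{48 \cdot 1141}{17807} = 54768 \cdot \frac{1}{17807} = \frac{54768}{17807}$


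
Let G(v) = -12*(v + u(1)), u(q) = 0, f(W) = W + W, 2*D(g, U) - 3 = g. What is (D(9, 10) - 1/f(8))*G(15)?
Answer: -4275/4 ≈ -1068.8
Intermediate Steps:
D(g, U) = 3/2 + g/2
f(W) = 2*W
G(v) = -12*v (G(v) = -12*(v + 0) = -12*v)
(D(9, 10) - 1/f(8))*G(15) = ((3/2 + (½)*9) - 1/(2*8))*(-12*15) = ((3/2 + 9/2) - 1/16)*(-180) = (6 - 1*1/16)*(-180) = (6 - 1/16)*(-180) = (95/16)*(-180) = -4275/4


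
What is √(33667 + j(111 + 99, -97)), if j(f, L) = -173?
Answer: √33494 ≈ 183.01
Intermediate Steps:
√(33667 + j(111 + 99, -97)) = √(33667 - 173) = √33494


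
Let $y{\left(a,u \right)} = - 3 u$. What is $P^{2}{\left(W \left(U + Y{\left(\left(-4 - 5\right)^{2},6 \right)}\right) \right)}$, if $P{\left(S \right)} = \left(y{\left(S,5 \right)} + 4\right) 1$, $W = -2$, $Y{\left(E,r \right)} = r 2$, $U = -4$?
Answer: $121$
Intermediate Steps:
$Y{\left(E,r \right)} = 2 r$
$P{\left(S \right)} = -11$ ($P{\left(S \right)} = \left(\left(-3\right) 5 + 4\right) 1 = \left(-15 + 4\right) 1 = \left(-11\right) 1 = -11$)
$P^{2}{\left(W \left(U + Y{\left(\left(-4 - 5\right)^{2},6 \right)}\right) \right)} = \left(-11\right)^{2} = 121$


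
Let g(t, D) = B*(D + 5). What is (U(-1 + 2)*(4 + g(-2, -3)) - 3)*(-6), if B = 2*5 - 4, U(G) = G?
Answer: -78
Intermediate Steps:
B = 6 (B = 10 - 4 = 6)
g(t, D) = 30 + 6*D (g(t, D) = 6*(D + 5) = 6*(5 + D) = 30 + 6*D)
(U(-1 + 2)*(4 + g(-2, -3)) - 3)*(-6) = ((-1 + 2)*(4 + (30 + 6*(-3))) - 3)*(-6) = (1*(4 + (30 - 18)) - 3)*(-6) = (1*(4 + 12) - 3)*(-6) = (1*16 - 3)*(-6) = (16 - 3)*(-6) = 13*(-6) = -78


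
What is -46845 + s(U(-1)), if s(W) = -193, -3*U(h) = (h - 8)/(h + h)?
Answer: -47038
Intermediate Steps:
U(h) = -(-8 + h)/(6*h) (U(h) = -(h - 8)/(3*(h + h)) = -(-8 + h)/(3*(2*h)) = -(-8 + h)*1/(2*h)/3 = -(-8 + h)/(6*h))
-46845 + s(U(-1)) = -46845 - 193 = -47038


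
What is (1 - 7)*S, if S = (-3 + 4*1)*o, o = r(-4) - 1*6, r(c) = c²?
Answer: -60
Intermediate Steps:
o = 10 (o = (-4)² - 1*6 = 16 - 6 = 10)
S = 10 (S = (-3 + 4*1)*10 = (-3 + 4)*10 = 1*10 = 10)
(1 - 7)*S = (1 - 7)*10 = -6*10 = -60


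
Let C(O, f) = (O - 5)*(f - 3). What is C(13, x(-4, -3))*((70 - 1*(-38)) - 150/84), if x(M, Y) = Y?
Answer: -35688/7 ≈ -5098.3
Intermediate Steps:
C(O, f) = (-5 + O)*(-3 + f)
C(13, x(-4, -3))*((70 - 1*(-38)) - 150/84) = (15 - 5*(-3) - 3*13 + 13*(-3))*((70 - 1*(-38)) - 150/84) = (15 + 15 - 39 - 39)*((70 + 38) - 150*1/84) = -48*(108 - 25/14) = -48*1487/14 = -35688/7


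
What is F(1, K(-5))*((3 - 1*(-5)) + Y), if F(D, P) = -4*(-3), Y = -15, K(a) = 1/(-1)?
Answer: -84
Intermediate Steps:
K(a) = -1
F(D, P) = 12
F(1, K(-5))*((3 - 1*(-5)) + Y) = 12*((3 - 1*(-5)) - 15) = 12*((3 + 5) - 15) = 12*(8 - 15) = 12*(-7) = -84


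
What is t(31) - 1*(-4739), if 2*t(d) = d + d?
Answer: 4770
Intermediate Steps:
t(d) = d (t(d) = (d + d)/2 = (2*d)/2 = d)
t(31) - 1*(-4739) = 31 - 1*(-4739) = 31 + 4739 = 4770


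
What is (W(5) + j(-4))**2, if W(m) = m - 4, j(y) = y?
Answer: 9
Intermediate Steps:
W(m) = -4 + m
(W(5) + j(-4))**2 = ((-4 + 5) - 4)**2 = (1 - 4)**2 = (-3)**2 = 9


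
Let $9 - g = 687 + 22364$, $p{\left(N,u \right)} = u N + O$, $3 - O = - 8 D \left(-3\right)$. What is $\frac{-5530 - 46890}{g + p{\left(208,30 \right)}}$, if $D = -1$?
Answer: $\frac{10484}{3355} \approx 3.1249$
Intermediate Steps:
$O = 27$ ($O = 3 - - 8 \left(\left(-1\right) \left(-3\right)\right) = 3 - \left(-8\right) 3 = 3 - -24 = 3 + 24 = 27$)
$p{\left(N,u \right)} = 27 + N u$ ($p{\left(N,u \right)} = u N + 27 = N u + 27 = 27 + N u$)
$g = -23042$ ($g = 9 - \left(687 + 22364\right) = 9 - 23051 = -23042$)
$\frac{-5530 - 46890}{g + p{\left(208,30 \right)}} = \frac{-5530 - 46890}{-23042 + \left(27 + 208 \cdot 30\right)} = - \frac{52420}{-23042 + \left(27 + 6240\right)} = - \frac{52420}{-23042 + 6267} = - \frac{52420}{-16775} = \left(-52420\right) \left(- \frac{1}{16775}\right) = \frac{10484}{3355}$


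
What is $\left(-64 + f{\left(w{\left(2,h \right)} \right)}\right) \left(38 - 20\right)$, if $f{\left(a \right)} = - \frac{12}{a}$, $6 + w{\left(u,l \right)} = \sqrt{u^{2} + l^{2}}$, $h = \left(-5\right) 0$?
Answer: $-1098$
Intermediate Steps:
$h = 0$
$w{\left(u,l \right)} = -6 + \sqrt{l^{2} + u^{2}}$ ($w{\left(u,l \right)} = -6 + \sqrt{u^{2} + l^{2}} = -6 + \sqrt{l^{2} + u^{2}}$)
$\left(-64 + f{\left(w{\left(2,h \right)} \right)}\right) \left(38 - 20\right) = \left(-64 - \frac{12}{-6 + \sqrt{0^{2} + 2^{2}}}\right) \left(38 - 20\right) = \left(-64 - \frac{12}{-6 + \sqrt{0 + 4}}\right) \left(38 - 20\right) = \left(-64 - \frac{12}{-6 + \sqrt{4}}\right) 18 = \left(-64 - \frac{12}{-6 + 2}\right) 18 = \left(-64 - \frac{12}{-4}\right) 18 = \left(-64 - -3\right) 18 = \left(-64 + 3\right) 18 = \left(-61\right) 18 = -1098$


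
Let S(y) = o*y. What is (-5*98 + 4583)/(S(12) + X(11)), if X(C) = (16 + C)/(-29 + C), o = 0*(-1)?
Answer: -8186/3 ≈ -2728.7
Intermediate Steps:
o = 0
X(C) = (16 + C)/(-29 + C)
S(y) = 0 (S(y) = 0*y = 0)
(-5*98 + 4583)/(S(12) + X(11)) = (-5*98 + 4583)/(0 + (16 + 11)/(-29 + 11)) = (-490 + 4583)/(0 + 27/(-18)) = 4093/(0 - 1/18*27) = 4093/(0 - 3/2) = 4093/(-3/2) = 4093*(-2/3) = -8186/3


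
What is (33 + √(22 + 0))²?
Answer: (33 + √22)² ≈ 1420.6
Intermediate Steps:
(33 + √(22 + 0))² = (33 + √22)²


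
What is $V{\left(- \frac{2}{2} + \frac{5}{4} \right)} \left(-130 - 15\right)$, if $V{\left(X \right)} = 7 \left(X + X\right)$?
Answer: $- \frac{1015}{2} \approx -507.5$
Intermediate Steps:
$V{\left(X \right)} = 14 X$ ($V{\left(X \right)} = 7 \cdot 2 X = 14 X$)
$V{\left(- \frac{2}{2} + \frac{5}{4} \right)} \left(-130 - 15\right) = 14 \left(- \frac{2}{2} + \frac{5}{4}\right) \left(-130 - 15\right) = 14 \left(\left(-2\right) \frac{1}{2} + 5 \cdot \frac{1}{4}\right) \left(-145\right) = 14 \left(-1 + \frac{5}{4}\right) \left(-145\right) = 14 \cdot \frac{1}{4} \left(-145\right) = \frac{7}{2} \left(-145\right) = - \frac{1015}{2}$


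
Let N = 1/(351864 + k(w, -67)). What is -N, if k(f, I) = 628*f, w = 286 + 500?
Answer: -1/845472 ≈ -1.1828e-6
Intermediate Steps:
w = 786
N = 1/845472 (N = 1/(351864 + 628*786) = 1/(351864 + 493608) = 1/845472 ≈ 1.1828e-6)
-N = -1*1/845472 = -1/845472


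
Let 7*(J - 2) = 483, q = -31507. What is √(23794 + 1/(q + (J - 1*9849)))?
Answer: √40555712406365/41285 ≈ 154.25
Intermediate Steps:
J = 71 (J = 2 + (⅐)*483 = 2 + 69 = 71)
√(23794 + 1/(q + (J - 1*9849))) = √(23794 + 1/(-31507 + (71 - 1*9849))) = √(23794 + 1/(-31507 + (71 - 9849))) = √(23794 + 1/(-31507 - 9778)) = √(23794 + 1/(-41285)) = √(23794 - 1/41285) = √(982335289/41285) = √40555712406365/41285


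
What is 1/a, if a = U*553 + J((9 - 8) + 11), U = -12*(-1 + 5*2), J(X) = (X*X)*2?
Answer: -1/59436 ≈ -1.6825e-5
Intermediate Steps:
J(X) = 2*X² (J(X) = X²*2 = 2*X²)
U = -108 (U = -12*(-1 + 10) = -12*9 = -108)
a = -59436 (a = -108*553 + 2*((9 - 8) + 11)² = -59724 + 2*(1 + 11)² = -59724 + 2*12² = -59724 + 2*144 = -59724 + 288 = -59436)
1/a = 1/(-59436) = -1/59436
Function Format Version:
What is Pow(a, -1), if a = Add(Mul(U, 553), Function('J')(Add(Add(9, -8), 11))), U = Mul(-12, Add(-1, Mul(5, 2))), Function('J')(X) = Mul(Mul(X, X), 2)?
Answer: Rational(-1, 59436) ≈ -1.6825e-5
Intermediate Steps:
Function('J')(X) = Mul(2, Pow(X, 2)) (Function('J')(X) = Mul(Pow(X, 2), 2) = Mul(2, Pow(X, 2)))
U = -108 (U = Mul(-12, Add(-1, 10)) = Mul(-12, 9) = -108)
a = -59436 (a = Add(Mul(-108, 553), Mul(2, Pow(Add(Add(9, -8), 11), 2))) = Add(-59724, Mul(2, Pow(Add(1, 11), 2))) = Add(-59724, Mul(2, Pow(12, 2))) = Add(-59724, Mul(2, 144)) = Add(-59724, 288) = -59436)
Pow(a, -1) = Pow(-59436, -1) = Rational(-1, 59436)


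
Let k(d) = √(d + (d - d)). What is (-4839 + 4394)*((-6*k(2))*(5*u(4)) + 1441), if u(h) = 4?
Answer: -641245 + 53400*√2 ≈ -5.6573e+5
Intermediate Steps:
k(d) = √d (k(d) = √(d + 0) = √d)
(-4839 + 4394)*((-6*k(2))*(5*u(4)) + 1441) = (-4839 + 4394)*((-6*√2)*(5*4) + 1441) = -445*(-6*√2*20 + 1441) = -445*(-120*√2 + 1441) = -445*(1441 - 120*√2) = -641245 + 53400*√2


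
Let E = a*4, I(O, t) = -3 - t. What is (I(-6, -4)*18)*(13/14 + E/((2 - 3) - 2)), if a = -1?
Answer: 285/7 ≈ 40.714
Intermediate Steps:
E = -4 (E = -1*4 = -4)
(I(-6, -4)*18)*(13/14 + E/((2 - 3) - 2)) = ((-3 - 1*(-4))*18)*(13/14 - 4/((2 - 3) - 2)) = ((-3 + 4)*18)*(13*(1/14) - 4/(-1 - 2)) = (1*18)*(13/14 - 4/(-3)) = 18*(13/14 - 4*(-⅓)) = 18*(13/14 + 4/3) = 18*(95/42) = 285/7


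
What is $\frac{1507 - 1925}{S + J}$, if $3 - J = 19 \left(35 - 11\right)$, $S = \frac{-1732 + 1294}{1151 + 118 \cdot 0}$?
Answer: $\frac{481118}{521841} \approx 0.92196$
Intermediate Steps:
$S = - \frac{438}{1151}$ ($S = - \frac{438}{1151 + 0} = - \frac{438}{1151} \approx -0.38054$)
$J = -453$ ($J = 3 - 19 \left(35 - 11\right) = 3 - 19 \cdot 24 = 3 - 456 = -453$)
$\frac{1507 - 1925}{S + J} = \frac{1507 - 1925}{- \frac{438}{1151} - 453} = - \frac{418}{- \frac{521841}{1151}} = \left(-418\right) \left(- \frac{1151}{521841}\right) = \frac{481118}{521841}$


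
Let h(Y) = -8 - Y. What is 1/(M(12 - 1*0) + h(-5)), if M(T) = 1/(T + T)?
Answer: -24/71 ≈ -0.33803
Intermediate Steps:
M(T) = 1/(2*T)
1/(M(12 - 1*0) + h(-5)) = 1/(1/(2*(12 - 1*0)) + (-8 - 1*(-5))) = 1/(1/(2*(12 + 0)) + (-8 + 5)) = 1/((½)/12 - 3) = 1/((½)*(1/12) - 3) = 1/(1/24 - 3) = 1/(-71/24) = -24/71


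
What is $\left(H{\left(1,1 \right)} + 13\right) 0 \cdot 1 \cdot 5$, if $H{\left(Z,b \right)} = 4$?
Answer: $0$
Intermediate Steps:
$\left(H{\left(1,1 \right)} + 13\right) 0 \cdot 1 \cdot 5 = \left(4 + 13\right) 0 \cdot 1 \cdot 5 = 17 \cdot 0 \cdot 5 = 17 \cdot 0 = 0$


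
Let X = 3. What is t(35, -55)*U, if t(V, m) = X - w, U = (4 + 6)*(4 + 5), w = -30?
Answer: 2970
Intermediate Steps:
U = 90 (U = 10*9 = 90)
t(V, m) = 33 (t(V, m) = 3 - 1*(-30) = 3 + 30 = 33)
t(35, -55)*U = 33*90 = 2970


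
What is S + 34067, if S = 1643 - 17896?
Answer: 17814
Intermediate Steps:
S = -16253
S + 34067 = -16253 + 34067 = 17814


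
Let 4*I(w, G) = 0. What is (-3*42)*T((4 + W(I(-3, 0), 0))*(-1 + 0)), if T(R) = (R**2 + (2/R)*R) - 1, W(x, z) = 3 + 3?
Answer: -12726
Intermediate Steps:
I(w, G) = 0 (I(w, G) = (1/4)*0 = 0)
W(x, z) = 6
T(R) = 1 + R**2 (T(R) = (R**2 + 2) - 1 = (2 + R**2) - 1 = 1 + R**2)
(-3*42)*T((4 + W(I(-3, 0), 0))*(-1 + 0)) = (-3*42)*(1 + ((4 + 6)*(-1 + 0))**2) = -126*(1 + (10*(-1))**2) = -126*(1 + (-10)**2) = -126*(1 + 100) = -126*101 = -12726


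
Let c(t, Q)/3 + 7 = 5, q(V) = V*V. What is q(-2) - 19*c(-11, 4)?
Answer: 118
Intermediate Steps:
q(V) = V**2
c(t, Q) = -6 (c(t, Q) = -21 + 3*5 = -21 + 15 = -6)
q(-2) - 19*c(-11, 4) = (-2)**2 - 19*(-6) = 4 + 114 = 118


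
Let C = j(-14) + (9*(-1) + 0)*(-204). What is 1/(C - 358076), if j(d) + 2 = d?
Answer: -1/356256 ≈ -2.8070e-6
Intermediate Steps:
j(d) = -2 + d
C = 1820 (C = (-2 - 14) + (9*(-1) + 0)*(-204) = -16 + (-9 + 0)*(-204) = -16 - 9*(-204) = -16 + 1836 = 1820)
1/(C - 358076) = 1/(1820 - 358076) = 1/(-356256) = -1/356256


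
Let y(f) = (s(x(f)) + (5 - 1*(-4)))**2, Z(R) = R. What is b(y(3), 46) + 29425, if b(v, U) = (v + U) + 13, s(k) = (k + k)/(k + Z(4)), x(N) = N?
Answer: 1449477/49 ≈ 29581.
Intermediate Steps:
s(k) = 2*k/(4 + k) (s(k) = (k + k)/(k + 4) = (2*k)/(4 + k) = 2*k/(4 + k))
y(f) = (9 + 2*f/(4 + f))**2 (y(f) = (2*f/(4 + f) + (5 - 1*(-4)))**2 = (2*f/(4 + f) + (5 + 4))**2 = (2*f/(4 + f) + 9)**2 = (9 + 2*f/(4 + f))**2)
b(v, U) = 13 + U + v (b(v, U) = (U + v) + 13 = 13 + U + v)
b(y(3), 46) + 29425 = (13 + 46 + (36 + 11*3)**2/(4 + 3)**2) + 29425 = (13 + 46 + (36 + 33)**2/7**2) + 29425 = (13 + 46 + (1/49)*69**2) + 29425 = (13 + 46 + (1/49)*4761) + 29425 = (13 + 46 + 4761/49) + 29425 = 7652/49 + 29425 = 1449477/49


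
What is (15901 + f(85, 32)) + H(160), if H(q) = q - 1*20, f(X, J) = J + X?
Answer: 16158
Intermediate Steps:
H(q) = -20 + q (H(q) = q - 20 = -20 + q)
(15901 + f(85, 32)) + H(160) = (15901 + (32 + 85)) + (-20 + 160) = (15901 + 117) + 140 = 16018 + 140 = 16158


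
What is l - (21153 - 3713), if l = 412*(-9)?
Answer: -21148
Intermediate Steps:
l = -3708
l - (21153 - 3713) = -3708 - (21153 - 3713) = -3708 - 1*17440 = -3708 - 17440 = -21148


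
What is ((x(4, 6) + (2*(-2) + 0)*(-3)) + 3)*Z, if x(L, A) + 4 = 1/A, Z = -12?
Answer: -134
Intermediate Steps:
x(L, A) = -4 + 1/A
((x(4, 6) + (2*(-2) + 0)*(-3)) + 3)*Z = (((-4 + 1/6) + (2*(-2) + 0)*(-3)) + 3)*(-12) = (((-4 + ⅙) + (-4 + 0)*(-3)) + 3)*(-12) = ((-23/6 - 4*(-3)) + 3)*(-12) = ((-23/6 + 12) + 3)*(-12) = (49/6 + 3)*(-12) = (67/6)*(-12) = -134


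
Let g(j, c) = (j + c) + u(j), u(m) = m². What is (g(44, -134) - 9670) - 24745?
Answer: -32569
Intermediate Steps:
g(j, c) = c + j + j² (g(j, c) = (j + c) + j² = (c + j) + j² = c + j + j²)
(g(44, -134) - 9670) - 24745 = ((-134 + 44 + 44²) - 9670) - 24745 = ((-134 + 44 + 1936) - 9670) - 24745 = (1846 - 9670) - 24745 = -7824 - 24745 = -32569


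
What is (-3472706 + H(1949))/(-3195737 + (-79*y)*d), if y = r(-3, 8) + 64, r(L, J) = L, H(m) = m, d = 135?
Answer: 3470757/3846302 ≈ 0.90236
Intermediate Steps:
y = 61 (y = -3 + 64 = 61)
(-3472706 + H(1949))/(-3195737 + (-79*y)*d) = (-3472706 + 1949)/(-3195737 - 79*61*135) = -3470757/(-3195737 - 4819*135) = -3470757/(-3195737 - 650565) = -3470757/(-3846302) = -3470757*(-1/3846302) = 3470757/3846302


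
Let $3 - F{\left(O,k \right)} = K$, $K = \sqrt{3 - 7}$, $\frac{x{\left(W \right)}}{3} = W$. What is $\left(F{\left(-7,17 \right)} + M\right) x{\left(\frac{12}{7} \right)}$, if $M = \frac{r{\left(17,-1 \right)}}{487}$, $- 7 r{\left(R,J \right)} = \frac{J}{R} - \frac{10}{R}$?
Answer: $\frac{6259320}{405671} - \frac{72 i}{7} \approx 15.43 - 10.286 i$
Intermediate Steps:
$x{\left(W \right)} = 3 W$
$r{\left(R,J \right)} = \frac{10}{7 R} - \frac{J}{7 R}$ ($r{\left(R,J \right)} = - \frac{\frac{J}{R} - \frac{10}{R}}{7} = - \frac{- \frac{10}{R} + \frac{J}{R}}{7} = \frac{10}{7 R} - \frac{J}{7 R}$)
$K = 2 i$ ($K = \sqrt{-4} = 2 i \approx 2.0 i$)
$M = \frac{11}{57953}$ ($M = \frac{\frac{1}{7} \cdot \frac{1}{17} \left(10 - -1\right)}{487} = \frac{1}{7} \cdot \frac{1}{17} \left(10 + 1\right) \frac{1}{487} = \frac{1}{7} \cdot \frac{1}{17} \cdot 11 \cdot \frac{1}{487} = \frac{11}{119} \cdot \frac{1}{487} = \frac{11}{57953} \approx 0.00018981$)
$F{\left(O,k \right)} = 3 - 2 i$
$\left(F{\left(-7,17 \right)} + M\right) x{\left(\frac{12}{7} \right)} = \left(\left(3 - 2 i\right) + \frac{11}{57953}\right) 3 \cdot \frac{12}{7} = \left(\frac{173870}{57953} - 2 i\right) 3 \cdot 12 \cdot \frac{1}{7} = \left(\frac{173870}{57953} - 2 i\right) 3 \cdot \frac{12}{7} = \left(\frac{173870}{57953} - 2 i\right) \frac{36}{7} = \frac{6259320}{405671} - \frac{72 i}{7}$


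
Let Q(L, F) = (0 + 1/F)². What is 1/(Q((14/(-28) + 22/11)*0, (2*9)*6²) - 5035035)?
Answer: -419904/2114231336639 ≈ -1.9861e-7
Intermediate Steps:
Q(L, F) = F⁻² (Q(L, F) = (1/F)² = F⁻²)
1/(Q((14/(-28) + 22/11)*0, (2*9)*6²) - 5035035) = 1/(((2*9)*6²)⁻² - 5035035) = 1/((18*36)⁻² - 5035035) = 1/(648⁻² - 5035035) = 1/(1/419904 - 5035035) = 1/(-2114231336639/419904) = -419904/2114231336639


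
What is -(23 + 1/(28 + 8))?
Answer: -829/36 ≈ -23.028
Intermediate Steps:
-(23 + 1/(28 + 8)) = -(23 + 1/36) = -1*829/36 = -829/36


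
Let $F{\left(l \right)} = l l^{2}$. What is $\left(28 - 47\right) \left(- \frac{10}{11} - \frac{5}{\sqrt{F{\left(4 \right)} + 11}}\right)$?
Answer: $\frac{190}{11} + \frac{19 \sqrt{3}}{3} \approx 28.242$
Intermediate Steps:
$F{\left(l \right)} = l^{3}$
$\left(28 - 47\right) \left(- \frac{10}{11} - \frac{5}{\sqrt{F{\left(4 \right)} + 11}}\right) = \left(28 - 47\right) \left(- \frac{10}{11} - \frac{5}{\sqrt{4^{3} + 11}}\right) = - 19 \left(\left(-10\right) \frac{1}{11} - \frac{5}{\sqrt{64 + 11}}\right) = - 19 \left(- \frac{10}{11} - \frac{5}{\sqrt{75}}\right) = - 19 \left(- \frac{10}{11} - \frac{5}{5 \sqrt{3}}\right) = - 19 \left(- \frac{10}{11} - 5 \frac{\sqrt{3}}{15}\right) = - 19 \left(- \frac{10}{11} - \frac{\sqrt{3}}{3}\right) = \frac{190}{11} + \frac{19 \sqrt{3}}{3}$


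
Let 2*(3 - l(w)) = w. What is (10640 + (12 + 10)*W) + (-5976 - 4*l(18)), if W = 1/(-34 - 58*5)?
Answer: 759445/162 ≈ 4687.9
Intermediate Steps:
l(w) = 3 - w/2
W = -1/324 (W = 1/(-34 - 290) = 1/(-324) = -1/324 ≈ -0.0030864)
(10640 + (12 + 10)*W) + (-5976 - 4*l(18)) = (10640 + (12 + 10)*(-1/324)) + (-5976 - 4*(3 - 1/2*18)) = (10640 + 22*(-1/324)) + (-5976 - 4*(3 - 9)) = (10640 - 11/162) + (-5976 - 4*(-6)) = 1723669/162 + (-5976 - 1*(-24)) = 1723669/162 + (-5976 + 24) = 1723669/162 - 5952 = 759445/162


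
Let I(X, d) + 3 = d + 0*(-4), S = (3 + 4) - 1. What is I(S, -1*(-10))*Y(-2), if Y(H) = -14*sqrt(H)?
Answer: -98*I*sqrt(2) ≈ -138.59*I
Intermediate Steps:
S = 6 (S = 7 - 1 = 6)
I(X, d) = -3 + d (I(X, d) = -3 + (d + 0*(-4)) = -3 + (d + 0) = -3 + d)
I(S, -1*(-10))*Y(-2) = (-3 - 1*(-10))*(-14*I*sqrt(2)) = (-3 + 10)*(-14*I*sqrt(2)) = 7*(-14*I*sqrt(2)) = -98*I*sqrt(2)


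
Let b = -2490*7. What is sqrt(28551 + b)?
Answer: sqrt(11121) ≈ 105.46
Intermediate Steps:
b = -17430
sqrt(28551 + b) = sqrt(28551 - 17430) = sqrt(11121)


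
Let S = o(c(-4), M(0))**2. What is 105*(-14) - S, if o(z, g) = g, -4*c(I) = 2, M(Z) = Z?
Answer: -1470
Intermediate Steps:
c(I) = -1/2 (c(I) = -1/4*2 = -1/2)
S = 0 (S = 0**2 = 0)
105*(-14) - S = 105*(-14) - 1*0 = -1470 + 0 = -1470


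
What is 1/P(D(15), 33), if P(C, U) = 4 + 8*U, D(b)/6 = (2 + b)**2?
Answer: 1/268 ≈ 0.0037313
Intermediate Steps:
D(b) = 6*(2 + b)**2
1/P(D(15), 33) = 1/(4 + 8*33) = 1/(4 + 264) = 1/268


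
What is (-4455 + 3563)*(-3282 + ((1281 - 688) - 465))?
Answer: 2813368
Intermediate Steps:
(-4455 + 3563)*(-3282 + ((1281 - 688) - 465)) = -892*(-3282 + (593 - 465)) = -892*(-3282 + 128) = -892*(-3154) = 2813368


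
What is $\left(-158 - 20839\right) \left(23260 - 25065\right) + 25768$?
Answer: $37925353$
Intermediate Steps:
$\left(-158 - 20839\right) \left(23260 - 25065\right) + 25768 = \left(-20997\right) \left(-1805\right) + 25768 = 37899585 + 25768 = 37925353$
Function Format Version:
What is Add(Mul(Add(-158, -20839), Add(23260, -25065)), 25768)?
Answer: 37925353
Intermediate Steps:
Add(Mul(Add(-158, -20839), Add(23260, -25065)), 25768) = Add(Mul(-20997, -1805), 25768) = Add(37899585, 25768) = 37925353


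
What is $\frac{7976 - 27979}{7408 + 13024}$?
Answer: $- \frac{20003}{20432} \approx -0.979$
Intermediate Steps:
$\frac{7976 - 27979}{7408 + 13024} = - \frac{20003}{20432}$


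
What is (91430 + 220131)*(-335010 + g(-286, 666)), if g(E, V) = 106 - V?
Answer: -104550524770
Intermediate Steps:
(91430 + 220131)*(-335010 + g(-286, 666)) = (91430 + 220131)*(-335010 + (106 - 1*666)) = 311561*(-335010 + (106 - 666)) = 311561*(-335010 - 560) = 311561*(-335570) = -104550524770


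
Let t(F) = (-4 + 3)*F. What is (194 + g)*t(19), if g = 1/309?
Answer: -1138993/309 ≈ -3686.1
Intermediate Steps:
t(F) = -F
g = 1/309 ≈ 0.0032362
(194 + g)*t(19) = (194 + 1/309)*(-1*19) = (59947/309)*(-19) = -1138993/309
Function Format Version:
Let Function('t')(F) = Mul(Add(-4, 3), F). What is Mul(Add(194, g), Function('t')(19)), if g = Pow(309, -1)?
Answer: Rational(-1138993, 309) ≈ -3686.1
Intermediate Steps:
Function('t')(F) = Mul(-1, F)
g = Rational(1, 309) ≈ 0.0032362
Mul(Add(194, g), Function('t')(19)) = Mul(Add(194, Rational(1, 309)), Mul(-1, 19)) = Mul(Rational(59947, 309), -19) = Rational(-1138993, 309)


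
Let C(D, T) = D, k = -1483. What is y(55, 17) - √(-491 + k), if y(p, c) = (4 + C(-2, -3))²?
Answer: 4 - I*√1974 ≈ 4.0 - 44.43*I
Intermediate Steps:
y(p, c) = 4 (y(p, c) = (4 - 2)² = 2² = 4)
y(55, 17) - √(-491 + k) = 4 - √(-491 - 1483) = 4 - √(-1974) = 4 - I*√1974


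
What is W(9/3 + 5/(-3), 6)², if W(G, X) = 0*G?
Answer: 0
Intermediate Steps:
W(G, X) = 0
W(9/3 + 5/(-3), 6)² = 0² = 0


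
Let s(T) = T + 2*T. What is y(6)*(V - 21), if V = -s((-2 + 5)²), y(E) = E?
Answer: -288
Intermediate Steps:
s(T) = 3*T
V = -27 (V = -3*(-2 + 5)² = -3*3² = -3*9 = -1*27 = -27)
y(6)*(V - 21) = 6*(-27 - 21) = 6*(-48) = -288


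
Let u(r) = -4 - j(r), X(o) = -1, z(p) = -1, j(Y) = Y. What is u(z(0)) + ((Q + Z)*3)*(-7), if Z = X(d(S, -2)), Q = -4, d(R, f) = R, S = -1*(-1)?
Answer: 102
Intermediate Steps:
S = 1
Z = -1
u(r) = -4 - r
u(z(0)) + ((Q + Z)*3)*(-7) = (-4 - 1*(-1)) + ((-4 - 1)*3)*(-7) = (-4 + 1) - 5*3*(-7) = -3 - 15*(-7) = -3 + 105 = 102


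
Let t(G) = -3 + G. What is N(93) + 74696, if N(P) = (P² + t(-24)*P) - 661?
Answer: 80173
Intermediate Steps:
N(P) = -661 + P² - 27*P (N(P) = (P² + (-3 - 24)*P) - 661 = (P² - 27*P) - 661 = -661 + P² - 27*P)
N(93) + 74696 = (-661 + 93² - 27*93) + 74696 = (-661 + 8649 - 2511) + 74696 = 5477 + 74696 = 80173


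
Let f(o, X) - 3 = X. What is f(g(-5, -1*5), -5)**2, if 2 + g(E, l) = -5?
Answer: 4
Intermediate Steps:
g(E, l) = -7 (g(E, l) = -2 - 5 = -7)
f(o, X) = 3 + X
f(g(-5, -1*5), -5)**2 = (3 - 5)**2 = (-2)**2 = 4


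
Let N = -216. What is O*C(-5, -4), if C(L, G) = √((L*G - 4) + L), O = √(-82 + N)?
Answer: I*√3278 ≈ 57.254*I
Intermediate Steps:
O = I*√298 (O = √(-82 - 216) = √(-298) = I*√298 ≈ 17.263*I)
C(L, G) = √(-4 + L + G*L) (C(L, G) = √((G*L - 4) + L) = √((-4 + G*L) + L) = √(-4 + L + G*L))
O*C(-5, -4) = (I*√298)*√(-4 - 5 - 4*(-5)) = (I*√298)*√(-4 - 5 + 20) = (I*√298)*√11 = I*√3278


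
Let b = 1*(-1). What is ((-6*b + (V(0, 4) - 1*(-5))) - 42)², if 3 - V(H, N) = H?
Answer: 784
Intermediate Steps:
V(H, N) = 3 - H
b = -1
((-6*b + (V(0, 4) - 1*(-5))) - 42)² = ((-6*(-1) + ((3 - 1*0) - 1*(-5))) - 42)² = ((6 + ((3 + 0) + 5)) - 42)² = ((6 + (3 + 5)) - 42)² = ((6 + 8) - 42)² = (14 - 42)² = (-28)² = 784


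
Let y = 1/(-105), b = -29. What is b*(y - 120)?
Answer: 365429/105 ≈ 3480.3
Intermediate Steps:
y = -1/105 ≈ -0.0095238
b*(y - 120) = -29*(-1/105 - 120) = -29*(-12601/105) = 365429/105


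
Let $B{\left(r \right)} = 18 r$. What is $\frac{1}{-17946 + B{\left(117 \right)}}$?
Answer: $- \frac{1}{15840} \approx -6.3131 \cdot 10^{-5}$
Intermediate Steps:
$\frac{1}{-17946 + B{\left(117 \right)}} = \frac{1}{-17946 + 18 \cdot 117} = \frac{1}{-17946 + 2106} = \frac{1}{-15840} = - \frac{1}{15840}$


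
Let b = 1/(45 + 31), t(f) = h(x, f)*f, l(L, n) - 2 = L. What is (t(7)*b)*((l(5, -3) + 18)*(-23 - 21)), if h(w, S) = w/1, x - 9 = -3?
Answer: -11550/19 ≈ -607.89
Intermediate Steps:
x = 6 (x = 9 - 3 = 6)
l(L, n) = 2 + L
h(w, S) = w (h(w, S) = w*1 = w)
t(f) = 6*f
b = 1/76 ≈ 0.013158
(t(7)*b)*((l(5, -3) + 18)*(-23 - 21)) = ((6*7)*(1/76))*(((2 + 5) + 18)*(-23 - 21)) = (42*(1/76))*((7 + 18)*(-44)) = 21*(25*(-44))/38 = (21/38)*(-1100) = -11550/19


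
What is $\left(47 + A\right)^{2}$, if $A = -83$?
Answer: $1296$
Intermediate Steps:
$\left(47 + A\right)^{2} = \left(47 - 83\right)^{2} = \left(-36\right)^{2} = 1296$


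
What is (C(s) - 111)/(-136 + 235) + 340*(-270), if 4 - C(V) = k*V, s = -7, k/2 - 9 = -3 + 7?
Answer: -3029375/33 ≈ -91799.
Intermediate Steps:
k = 26 (k = 18 + 2*(-3 + 7) = 18 + 2*4 = 18 + 8 = 26)
C(V) = 4 - 26*V
(C(s) - 111)/(-136 + 235) + 340*(-270) = ((4 - 26*(-7)) - 111)/(-136 + 235) + 340*(-270) = ((4 + 182) - 111)/99 - 91800 = (186 - 111)*(1/99) - 91800 = 75*(1/99) - 91800 = 25/33 - 91800 = -3029375/33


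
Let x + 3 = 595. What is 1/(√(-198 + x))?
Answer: √394/394 ≈ 0.050379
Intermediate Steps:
x = 592 (x = -3 + 595 = 592)
1/(√(-198 + x)) = 1/(√(-198 + 592)) = 1/(√394) = √394/394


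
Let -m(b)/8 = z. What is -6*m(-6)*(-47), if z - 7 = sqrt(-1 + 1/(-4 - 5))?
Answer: -15792 - 752*I*sqrt(10) ≈ -15792.0 - 2378.0*I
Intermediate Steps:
z = 7 + I*sqrt(10)/3 (z = 7 + sqrt(-1 + 1/(-4 - 5)) = 7 + sqrt(-1 + 1/(-9)) = 7 + sqrt(-1 - 1/9) = 7 + sqrt(-10/9) = 7 + I*sqrt(10)/3 ≈ 7.0 + 1.0541*I)
m(b) = -56 - 8*I*sqrt(10)/3 (m(b) = -8*(7 + I*sqrt(10)/3) = -56 - 8*I*sqrt(10)/3)
-6*m(-6)*(-47) = -6*(-56 - 8*I*sqrt(10)/3)*(-47) = (336 + 16*I*sqrt(10))*(-47) = -15792 - 752*I*sqrt(10)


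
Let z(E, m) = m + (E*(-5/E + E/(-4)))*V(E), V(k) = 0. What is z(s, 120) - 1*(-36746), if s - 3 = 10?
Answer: 36866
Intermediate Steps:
s = 13 (s = 3 + 10 = 13)
z(E, m) = m (z(E, m) = m + (E*(-5/E + E/(-4)))*0 = m + (E*(-5/E + E*(-¼)))*0 = m + (E*(-5/E - E/4))*0 = m + 0 = m)
z(s, 120) - 1*(-36746) = 120 - 1*(-36746) = 120 + 36746 = 36866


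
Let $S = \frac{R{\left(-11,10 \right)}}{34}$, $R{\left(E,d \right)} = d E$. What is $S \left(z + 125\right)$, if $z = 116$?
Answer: $- \frac{13255}{17} \approx -779.71$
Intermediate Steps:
$R{\left(E,d \right)} = E d$
$S = - \frac{55}{17}$ ($S = \frac{\left(-11\right) 10}{34} = \left(-110\right) \frac{1}{34} = - \frac{55}{17} \approx -3.2353$)
$S \left(z + 125\right) = - \frac{55 \left(116 + 125\right)}{17} = \left(- \frac{55}{17}\right) 241 = - \frac{13255}{17}$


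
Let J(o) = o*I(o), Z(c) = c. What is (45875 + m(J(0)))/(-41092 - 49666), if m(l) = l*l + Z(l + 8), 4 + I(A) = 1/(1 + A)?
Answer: -45883/90758 ≈ -0.50555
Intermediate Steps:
I(A) = -4 + 1/(1 + A)
J(o) = o*(-3 - 4*o)/(1 + o) (J(o) = o*((-3 - 4*o)/(1 + o)) = o*(-3 - 4*o)/(1 + o))
m(l) = 8 + l + l**2 (m(l) = l*l + (l + 8) = l**2 + (8 + l) = 8 + l + l**2)
(45875 + m(J(0)))/(-41092 - 49666) = (45875 + (8 - 1*0*(3 + 4*0)/(1 + 0) + (-1*0*(3 + 4*0)/(1 + 0))**2))/(-41092 - 49666) = (45875 + (8 - 1*0*(3 + 0)/1 + (-1*0*(3 + 0)/1)**2))/(-90758) = (45875 + (8 - 1*0*1*3 + (-1*0*1*3)**2))*(-1/90758) = (45875 + (8 + 0 + 0**2))*(-1/90758) = (45875 + (8 + 0 + 0))*(-1/90758) = (45875 + 8)*(-1/90758) = 45883*(-1/90758) = -45883/90758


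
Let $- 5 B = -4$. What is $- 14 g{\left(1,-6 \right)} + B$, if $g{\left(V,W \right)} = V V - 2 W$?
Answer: $- \frac{906}{5} \approx -181.2$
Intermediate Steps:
$B = \frac{4}{5}$ ($B = \left(- \frac{1}{5}\right) \left(-4\right) = \frac{4}{5} \approx 0.8$)
$g{\left(V,W \right)} = V^{2} - 2 W$
$- 14 g{\left(1,-6 \right)} + B = - 14 \left(1^{2} - -12\right) + \frac{4}{5} = - 14 \left(1 + 12\right) + \frac{4}{5} = \left(-14\right) 13 + \frac{4}{5} = -182 + \frac{4}{5} = - \frac{906}{5}$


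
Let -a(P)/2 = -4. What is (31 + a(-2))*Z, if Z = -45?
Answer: -1755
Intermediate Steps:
a(P) = 8 (a(P) = -2*(-4) = 8)
(31 + a(-2))*Z = (31 + 8)*(-45) = 39*(-45) = -1755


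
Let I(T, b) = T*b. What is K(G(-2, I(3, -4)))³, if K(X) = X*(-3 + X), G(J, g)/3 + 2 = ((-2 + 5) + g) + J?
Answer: 4394826072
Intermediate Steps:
G(J, g) = 3 + 3*J + 3*g (G(J, g) = -6 + 3*(((-2 + 5) + g) + J) = -6 + 3*((3 + g) + J) = -6 + 3*(3 + J + g) = -6 + (9 + 3*J + 3*g) = 3 + 3*J + 3*g)
K(G(-2, I(3, -4)))³ = ((3 + 3*(-2) + 3*(3*(-4)))*(-3 + (3 + 3*(-2) + 3*(3*(-4)))))³ = ((3 - 6 + 3*(-12))*(-3 + (3 - 6 + 3*(-12))))³ = ((3 - 6 - 36)*(-3 + (3 - 6 - 36)))³ = (-39*(-3 - 39))³ = (-39*(-42))³ = 1638³ = 4394826072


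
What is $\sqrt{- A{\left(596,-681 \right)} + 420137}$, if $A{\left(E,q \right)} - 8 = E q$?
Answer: $\sqrt{826005} \approx 908.85$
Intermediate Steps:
$A{\left(E,q \right)} = 8 + E q$
$\sqrt{- A{\left(596,-681 \right)} + 420137} = \sqrt{- (8 + 596 \left(-681\right)) + 420137} = \sqrt{- (8 - 405876) + 420137} = \sqrt{\left(-1\right) \left(-405868\right) + 420137} = \sqrt{405868 + 420137} = \sqrt{826005}$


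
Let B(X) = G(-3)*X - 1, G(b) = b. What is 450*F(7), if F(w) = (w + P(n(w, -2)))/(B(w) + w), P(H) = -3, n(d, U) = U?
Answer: -120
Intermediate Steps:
B(X) = -1 - 3*X (B(X) = -3*X - 1 = -1 - 3*X)
F(w) = (-3 + w)/(-1 - 2*w) (F(w) = (w - 3)/((-1 - 3*w) + w) = (-3 + w)/(-1 - 2*w))
450*F(7) = 450*((3 - 1*7)/(1 + 2*7)) = 450*((3 - 7)/(1 + 14)) = 450*(-4/15) = -120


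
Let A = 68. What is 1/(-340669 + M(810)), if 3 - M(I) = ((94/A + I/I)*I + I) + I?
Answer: -17/5851667 ≈ -2.9052e-6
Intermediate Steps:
M(I) = 3 - 149*I/34 (M(I) = 3 - (((94/68 + I/I)*I + I) + I) = 3 - (((94*(1/68) + 1)*I + I) + I) = 3 - (((47/34 + 1)*I + I) + I) = 3 - ((81*I/34 + I) + I) = 3 - (115*I/34 + I) = 3 - 149*I/34)
1/(-340669 + M(810)) = 1/(-340669 + (3 - 149/34*810)) = 1/(-340669 + (3 - 60345/17)) = 1/(-340669 - 60294/17) = 1/(-5851667/17) = -17/5851667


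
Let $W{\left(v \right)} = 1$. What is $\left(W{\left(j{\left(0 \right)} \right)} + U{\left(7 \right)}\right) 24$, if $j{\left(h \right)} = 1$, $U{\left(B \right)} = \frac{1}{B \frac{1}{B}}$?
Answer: $48$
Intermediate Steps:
$U{\left(B \right)} = 1$ ($U{\left(B \right)} = 1^{-1} = 1$)
$\left(W{\left(j{\left(0 \right)} \right)} + U{\left(7 \right)}\right) 24 = \left(1 + 1\right) 24 = 2 \cdot 24 = 48$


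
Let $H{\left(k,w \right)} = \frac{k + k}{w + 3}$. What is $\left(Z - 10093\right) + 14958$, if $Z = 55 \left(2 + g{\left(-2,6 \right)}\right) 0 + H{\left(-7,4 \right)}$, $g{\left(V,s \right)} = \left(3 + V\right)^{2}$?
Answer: $4863$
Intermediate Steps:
$H{\left(k,w \right)} = \frac{2 k}{3 + w}$
$Z = -2$ ($Z = 55 \left(2 + \left(3 - 2\right)^{2}\right) 0 + 2 \left(-7\right) \frac{1}{3 + 4} = 55 \left(2 + 1^{2}\right) 0 + 2 \left(-7\right) \frac{1}{7} = 55 \left(2 + 1\right) 0 + 2 \left(-7\right) \frac{1}{7} = 55 \cdot 3 \cdot 0 - 2 = 55 \cdot 0 - 2 = 0 - 2 = -2$)
$\left(Z - 10093\right) + 14958 = \left(-2 - 10093\right) + 14958 = -10095 + 14958 = 4863$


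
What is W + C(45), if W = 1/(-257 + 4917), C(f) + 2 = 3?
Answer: 4661/4660 ≈ 1.0002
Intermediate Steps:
C(f) = 1 (C(f) = -2 + 3 = 1)
W = 1/4660 ≈ 0.00021459
W + C(45) = 1/4660 + 1 = 4661/4660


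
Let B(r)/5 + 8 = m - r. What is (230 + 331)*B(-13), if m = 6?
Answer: 30855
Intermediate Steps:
B(r) = -10 - 5*r (B(r) = -40 + 5*(6 - r) = -40 + (30 - 5*r) = -10 - 5*r)
(230 + 331)*B(-13) = (230 + 331)*(-10 - 5*(-13)) = 561*(-10 + 65) = 561*55 = 30855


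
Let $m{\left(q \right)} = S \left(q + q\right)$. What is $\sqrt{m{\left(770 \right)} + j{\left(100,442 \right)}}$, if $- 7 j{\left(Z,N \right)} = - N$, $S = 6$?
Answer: $\frac{\sqrt{455854}}{7} \approx 96.453$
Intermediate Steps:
$j{\left(Z,N \right)} = \frac{N}{7}$ ($j{\left(Z,N \right)} = - \frac{\left(-1\right) N}{7} = \frac{N}{7}$)
$m{\left(q \right)} = 12 q$ ($m{\left(q \right)} = 6 \left(q + q\right) = 6 \cdot 2 q = 12 q$)
$\sqrt{m{\left(770 \right)} + j{\left(100,442 \right)}} = \sqrt{12 \cdot 770 + \frac{1}{7} \cdot 442} = \sqrt{9240 + \frac{442}{7}} = \sqrt{\frac{65122}{7}} = \frac{\sqrt{455854}}{7}$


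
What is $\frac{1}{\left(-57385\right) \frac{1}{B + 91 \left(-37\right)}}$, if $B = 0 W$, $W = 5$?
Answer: $\frac{3367}{57385} \approx 0.058674$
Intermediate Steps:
$B = 0$ ($B = 0 \cdot 5 = 0$)
$\frac{1}{\left(-57385\right) \frac{1}{B + 91 \left(-37\right)}} = \frac{1}{\left(-57385\right) \frac{1}{0 + 91 \left(-37\right)}} = \frac{1}{\left(-57385\right) \frac{1}{0 - 3367}} = \frac{1}{\left(-57385\right) \frac{1}{-3367}} = \frac{1}{\left(-57385\right) \left(- \frac{1}{3367}\right)} = \frac{1}{\frac{57385}{3367}} = \frac{3367}{57385}$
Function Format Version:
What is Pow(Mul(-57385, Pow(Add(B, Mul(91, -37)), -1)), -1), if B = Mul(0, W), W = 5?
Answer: Rational(3367, 57385) ≈ 0.058674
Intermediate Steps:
B = 0 (B = Mul(0, 5) = 0)
Pow(Mul(-57385, Pow(Add(B, Mul(91, -37)), -1)), -1) = Pow(Mul(-57385, Pow(Add(0, Mul(91, -37)), -1)), -1) = Pow(Mul(-57385, Pow(Add(0, -3367), -1)), -1) = Pow(Mul(-57385, Pow(-3367, -1)), -1) = Pow(Mul(-57385, Rational(-1, 3367)), -1) = Pow(Rational(57385, 3367), -1) = Rational(3367, 57385)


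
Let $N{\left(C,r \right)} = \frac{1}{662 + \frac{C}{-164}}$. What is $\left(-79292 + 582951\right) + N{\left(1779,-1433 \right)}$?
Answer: $\frac{53785241115}{106789} \approx 5.0366 \cdot 10^{5}$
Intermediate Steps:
$N{\left(C,r \right)} = \frac{1}{662 - \frac{C}{164}}$ ($N{\left(C,r \right)} = \frac{1}{662 + C \left(- \frac{1}{164}\right)} = \frac{1}{662 - \frac{C}{164}}$)
$\left(-79292 + 582951\right) + N{\left(1779,-1433 \right)} = \left(-79292 + 582951\right) - \frac{164}{-108568 + 1779} = 503659 - \frac{164}{-106789} = 503659 - - \frac{164}{106789} = 503659 + \frac{164}{106789} = \frac{53785241115}{106789}$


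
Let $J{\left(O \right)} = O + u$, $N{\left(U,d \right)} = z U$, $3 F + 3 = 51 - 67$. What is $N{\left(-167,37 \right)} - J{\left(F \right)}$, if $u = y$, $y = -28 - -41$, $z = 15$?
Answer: $- \frac{7535}{3} \approx -2511.7$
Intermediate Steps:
$y = 13$ ($y = -28 + 41 = 13$)
$u = 13$
$F = - \frac{19}{3}$ ($F = -1 + \frac{51 - 67}{3} = -1 + \frac{1}{3} \left(-16\right) = -1 - \frac{16}{3} = - \frac{19}{3} \approx -6.3333$)
$N{\left(U,d \right)} = 15 U$
$J{\left(O \right)} = 13 + O$ ($J{\left(O \right)} = O + 13 = 13 + O$)
$N{\left(-167,37 \right)} - J{\left(F \right)} = 15 \left(-167\right) - \left(13 - \frac{19}{3}\right) = -2505 - \frac{20}{3} = - \frac{7535}{3}$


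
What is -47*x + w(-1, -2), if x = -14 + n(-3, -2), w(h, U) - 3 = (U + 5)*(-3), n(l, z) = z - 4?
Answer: 934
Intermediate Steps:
n(l, z) = -4 + z
w(h, U) = -12 - 3*U (w(h, U) = 3 + (U + 5)*(-3) = 3 + (5 + U)*(-3) = 3 + (-15 - 3*U) = -12 - 3*U)
x = -20 (x = -14 + (-4 - 2) = -14 - 6 = -20)
-47*x + w(-1, -2) = -47*(-20) + (-12 - 3*(-2)) = 940 + (-12 + 6) = 940 - 6 = 934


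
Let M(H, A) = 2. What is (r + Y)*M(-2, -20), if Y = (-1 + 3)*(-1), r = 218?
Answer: 432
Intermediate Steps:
Y = -2 (Y = 2*(-1) = -2)
(r + Y)*M(-2, -20) = (218 - 2)*2 = 216*2 = 432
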